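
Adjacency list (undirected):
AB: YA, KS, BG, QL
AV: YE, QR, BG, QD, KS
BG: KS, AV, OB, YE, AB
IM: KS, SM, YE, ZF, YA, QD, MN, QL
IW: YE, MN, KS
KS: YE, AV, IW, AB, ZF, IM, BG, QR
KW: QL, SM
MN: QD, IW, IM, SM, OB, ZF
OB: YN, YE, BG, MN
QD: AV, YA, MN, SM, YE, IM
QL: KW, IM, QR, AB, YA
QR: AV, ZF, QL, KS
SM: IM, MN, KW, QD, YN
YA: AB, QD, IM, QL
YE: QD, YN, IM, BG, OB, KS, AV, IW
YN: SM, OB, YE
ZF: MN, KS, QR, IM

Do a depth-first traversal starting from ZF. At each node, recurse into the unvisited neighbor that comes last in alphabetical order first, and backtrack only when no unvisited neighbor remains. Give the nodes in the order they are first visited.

Visit ZF
ZF → QR
QR → QL
QL → YA
YA → QD
QD → YE
YE → YN
YN → SM
SM → MN
MN → OB
OB → BG
BG → KS
KS → IW
KS → IM
KS → AV
KS → AB
SM → KW

ZF, QR, QL, YA, QD, YE, YN, SM, MN, OB, BG, KS, IW, IM, AV, AB, KW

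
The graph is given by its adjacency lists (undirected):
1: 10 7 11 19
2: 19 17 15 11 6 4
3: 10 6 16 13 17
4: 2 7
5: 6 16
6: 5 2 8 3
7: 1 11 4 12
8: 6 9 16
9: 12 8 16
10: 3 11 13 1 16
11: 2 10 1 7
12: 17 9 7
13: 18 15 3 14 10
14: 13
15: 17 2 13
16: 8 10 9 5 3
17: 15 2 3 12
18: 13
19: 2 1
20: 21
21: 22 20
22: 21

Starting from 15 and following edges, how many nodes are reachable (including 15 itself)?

BFS from 15 visits: 15, 17, 2, 13, 3, 12, 19, 11, 6, 4, 18, 14, 10, 16, 9, 7, 1, 5, 8
Reachable nodes: 19 of 22 total.

19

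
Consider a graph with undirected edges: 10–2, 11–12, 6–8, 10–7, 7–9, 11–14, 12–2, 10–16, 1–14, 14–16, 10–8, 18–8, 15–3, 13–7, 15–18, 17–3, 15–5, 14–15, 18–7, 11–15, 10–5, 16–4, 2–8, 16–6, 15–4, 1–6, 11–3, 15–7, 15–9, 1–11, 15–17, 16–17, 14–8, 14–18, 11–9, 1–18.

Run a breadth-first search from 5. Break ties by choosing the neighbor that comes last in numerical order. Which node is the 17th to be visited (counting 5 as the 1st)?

Visit 5; enqueue 15, 10 → queue [15, 10]
Visit 15; enqueue 18, 17, 14, 11, 9, 7, 4, 3 → queue [10, 18, 17, 14, 11, 9, 7, 4, 3]
Visit 10; enqueue 16, 8, 2 → queue [18, 17, 14, 11, 9, 7, 4, 3, 16, 8, 2]
Visit 18; enqueue 1 → queue [17, 14, 11, 9, 7, 4, 3, 16, 8, 2, 1]
Visit 17 → queue [14, 11, 9, 7, 4, 3, 16, 8, 2, 1]
Visit 14 → queue [11, 9, 7, 4, 3, 16, 8, 2, 1]
Visit 11; enqueue 12 → queue [9, 7, 4, 3, 16, 8, 2, 1, 12]
Visit 9 → queue [7, 4, 3, 16, 8, 2, 1, 12]
Visit 7; enqueue 13 → queue [4, 3, 16, 8, 2, 1, 12, 13]
Visit 4 → queue [3, 16, 8, 2, 1, 12, 13]
Visit 3 → queue [16, 8, 2, 1, 12, 13]
Visit 16; enqueue 6 → queue [8, 2, 1, 12, 13, 6]
Visit 8 → queue [2, 1, 12, 13, 6]
Visit 2 → queue [1, 12, 13, 6]
Visit 1 → queue [12, 13, 6]
Visit 12 → queue [13, 6]
Visit 13 → queue [6]
Visit 6 → queue []

Visit order: 5, 15, 10, 18, 17, 14, 11, 9, 7, 4, 3, 16, 8, 2, 1, 12, 13, 6

13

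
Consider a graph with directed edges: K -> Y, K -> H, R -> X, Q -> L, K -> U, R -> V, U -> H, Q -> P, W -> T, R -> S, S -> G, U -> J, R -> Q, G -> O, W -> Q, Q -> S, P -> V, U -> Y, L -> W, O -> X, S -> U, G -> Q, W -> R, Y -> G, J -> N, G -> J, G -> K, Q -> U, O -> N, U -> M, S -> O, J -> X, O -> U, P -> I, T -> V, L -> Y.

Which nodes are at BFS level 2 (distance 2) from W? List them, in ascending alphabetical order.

Level 0: W
Level 1: Q, R, T
Level 2: L, P, S, U, V, X
Level 3: G, H, I, J, M, O, Y
Level 4: K, N

L, P, S, U, V, X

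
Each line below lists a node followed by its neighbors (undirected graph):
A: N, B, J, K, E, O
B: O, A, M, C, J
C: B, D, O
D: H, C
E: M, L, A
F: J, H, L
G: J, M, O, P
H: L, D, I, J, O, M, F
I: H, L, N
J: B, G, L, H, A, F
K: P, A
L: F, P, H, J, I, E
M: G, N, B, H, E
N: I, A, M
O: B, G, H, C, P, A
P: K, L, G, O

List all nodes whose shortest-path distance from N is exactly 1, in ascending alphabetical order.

Level 0: N
Level 1: A, I, M
Level 2: B, E, G, H, J, K, L, O
Level 3: C, D, F, P

A, I, M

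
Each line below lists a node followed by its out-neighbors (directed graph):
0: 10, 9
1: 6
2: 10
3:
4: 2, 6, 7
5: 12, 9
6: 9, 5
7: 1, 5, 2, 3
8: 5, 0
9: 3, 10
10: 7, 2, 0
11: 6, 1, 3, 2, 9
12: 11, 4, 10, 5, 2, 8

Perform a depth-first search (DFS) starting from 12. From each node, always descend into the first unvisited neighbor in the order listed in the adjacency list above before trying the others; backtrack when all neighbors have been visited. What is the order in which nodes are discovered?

Visit 12
12 → 11
11 → 6
6 → 9
9 → 3
9 → 10
10 → 7
7 → 1
7 → 5
7 → 2
10 → 0
12 → 4
12 → 8

12, 11, 6, 9, 3, 10, 7, 1, 5, 2, 0, 4, 8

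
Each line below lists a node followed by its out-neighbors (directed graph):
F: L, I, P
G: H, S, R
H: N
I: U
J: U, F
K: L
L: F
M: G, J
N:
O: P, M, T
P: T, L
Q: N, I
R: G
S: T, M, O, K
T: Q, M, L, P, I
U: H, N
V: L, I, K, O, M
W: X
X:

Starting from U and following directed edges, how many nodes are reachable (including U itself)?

BFS from U visits: U, H, N
Reachable nodes: 3 of 19 total.

3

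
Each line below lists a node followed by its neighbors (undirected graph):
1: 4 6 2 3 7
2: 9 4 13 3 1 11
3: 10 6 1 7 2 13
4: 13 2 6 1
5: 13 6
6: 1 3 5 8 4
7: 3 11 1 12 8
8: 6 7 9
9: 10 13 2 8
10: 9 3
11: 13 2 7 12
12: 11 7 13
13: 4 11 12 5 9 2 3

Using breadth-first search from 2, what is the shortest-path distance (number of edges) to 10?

2

Level 0: 2
Level 1: 1, 3, 4, 9, 11, 13
Level 2: 5, 6, 7, 8, 10, 12
10 first appears at level 2.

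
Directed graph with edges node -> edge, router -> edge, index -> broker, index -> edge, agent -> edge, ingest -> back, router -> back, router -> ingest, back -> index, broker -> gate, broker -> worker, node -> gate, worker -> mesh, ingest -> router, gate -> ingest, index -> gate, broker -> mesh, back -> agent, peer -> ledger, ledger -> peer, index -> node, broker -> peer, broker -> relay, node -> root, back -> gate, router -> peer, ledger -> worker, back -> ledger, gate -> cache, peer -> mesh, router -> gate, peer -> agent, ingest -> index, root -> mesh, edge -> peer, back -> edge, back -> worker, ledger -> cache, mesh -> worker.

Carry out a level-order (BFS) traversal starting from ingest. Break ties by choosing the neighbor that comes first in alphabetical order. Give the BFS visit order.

Visit ingest; enqueue back, index, router → queue [back, index, router]
Visit back; enqueue agent, edge, gate, ledger, worker → queue [index, router, agent, edge, gate, ledger, worker]
Visit index; enqueue broker, node → queue [router, agent, edge, gate, ledger, worker, broker, node]
Visit router; enqueue peer → queue [agent, edge, gate, ledger, worker, broker, node, peer]
Visit agent → queue [edge, gate, ledger, worker, broker, node, peer]
Visit edge → queue [gate, ledger, worker, broker, node, peer]
Visit gate; enqueue cache → queue [ledger, worker, broker, node, peer, cache]
Visit ledger → queue [worker, broker, node, peer, cache]
Visit worker; enqueue mesh → queue [broker, node, peer, cache, mesh]
Visit broker; enqueue relay → queue [node, peer, cache, mesh, relay]
Visit node; enqueue root → queue [peer, cache, mesh, relay, root]
Visit peer → queue [cache, mesh, relay, root]
Visit cache → queue [mesh, relay, root]
Visit mesh → queue [relay, root]
Visit relay → queue [root]
Visit root → queue []

ingest, back, index, router, agent, edge, gate, ledger, worker, broker, node, peer, cache, mesh, relay, root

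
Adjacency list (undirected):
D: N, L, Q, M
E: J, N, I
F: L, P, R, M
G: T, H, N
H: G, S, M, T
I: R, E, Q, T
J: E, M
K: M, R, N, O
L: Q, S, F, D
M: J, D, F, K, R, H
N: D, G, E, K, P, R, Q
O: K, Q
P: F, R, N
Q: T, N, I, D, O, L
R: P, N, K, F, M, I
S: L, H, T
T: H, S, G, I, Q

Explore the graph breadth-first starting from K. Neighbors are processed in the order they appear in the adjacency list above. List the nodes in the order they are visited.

K -> M -> R -> N -> O -> J -> D -> F -> H -> P -> I -> G -> E -> Q -> L -> S -> T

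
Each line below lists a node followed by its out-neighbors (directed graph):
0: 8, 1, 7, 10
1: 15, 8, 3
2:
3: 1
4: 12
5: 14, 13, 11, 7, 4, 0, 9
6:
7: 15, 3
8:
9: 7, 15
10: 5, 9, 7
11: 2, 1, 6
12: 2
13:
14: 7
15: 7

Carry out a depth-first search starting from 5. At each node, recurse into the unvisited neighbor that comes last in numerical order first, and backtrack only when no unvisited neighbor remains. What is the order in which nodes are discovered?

5 → 14 → 7 → 15 → 3 → 1 → 8 → 13 → 11 → 6 → 2 → 9 → 4 → 12 → 0 → 10

Visit 5
5 → 14
14 → 7
7 → 15
7 → 3
3 → 1
1 → 8
5 → 13
5 → 11
11 → 6
11 → 2
5 → 9
5 → 4
4 → 12
5 → 0
0 → 10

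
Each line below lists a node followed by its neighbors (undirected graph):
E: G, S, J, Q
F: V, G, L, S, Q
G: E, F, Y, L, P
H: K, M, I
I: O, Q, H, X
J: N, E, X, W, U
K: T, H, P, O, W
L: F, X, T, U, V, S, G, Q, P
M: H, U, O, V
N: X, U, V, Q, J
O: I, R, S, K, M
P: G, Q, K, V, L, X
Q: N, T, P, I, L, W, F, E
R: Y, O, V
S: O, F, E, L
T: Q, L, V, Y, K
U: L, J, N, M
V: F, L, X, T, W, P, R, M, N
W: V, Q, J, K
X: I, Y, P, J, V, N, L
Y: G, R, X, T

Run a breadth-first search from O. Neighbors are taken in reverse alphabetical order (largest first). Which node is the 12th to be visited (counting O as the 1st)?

U

Visit O; enqueue S, R, M, K, I → queue [S, R, M, K, I]
Visit S; enqueue L, F, E → queue [R, M, K, I, L, F, E]
Visit R; enqueue Y, V → queue [M, K, I, L, F, E, Y, V]
Visit M; enqueue U, H → queue [K, I, L, F, E, Y, V, U, H]
Visit K; enqueue W, T, P → queue [I, L, F, E, Y, V, U, H, W, T, P]
Visit I; enqueue X, Q → queue [L, F, E, Y, V, U, H, W, T, P, X, Q]
Visit L; enqueue G → queue [F, E, Y, V, U, H, W, T, P, X, Q, G]
Visit F → queue [E, Y, V, U, H, W, T, P, X, Q, G]
Visit E; enqueue J → queue [Y, V, U, H, W, T, P, X, Q, G, J]
Visit Y → queue [V, U, H, W, T, P, X, Q, G, J]
Visit V; enqueue N → queue [U, H, W, T, P, X, Q, G, J, N]
Visit U → queue [H, W, T, P, X, Q, G, J, N]
Visit H → queue [W, T, P, X, Q, G, J, N]
Visit W → queue [T, P, X, Q, G, J, N]
Visit T → queue [P, X, Q, G, J, N]
Visit P → queue [X, Q, G, J, N]
Visit X → queue [Q, G, J, N]
Visit Q → queue [G, J, N]
Visit G → queue [J, N]
Visit J → queue [N]
Visit N → queue []

Visit order: O, S, R, M, K, I, L, F, E, Y, V, U, H, W, T, P, X, Q, G, J, N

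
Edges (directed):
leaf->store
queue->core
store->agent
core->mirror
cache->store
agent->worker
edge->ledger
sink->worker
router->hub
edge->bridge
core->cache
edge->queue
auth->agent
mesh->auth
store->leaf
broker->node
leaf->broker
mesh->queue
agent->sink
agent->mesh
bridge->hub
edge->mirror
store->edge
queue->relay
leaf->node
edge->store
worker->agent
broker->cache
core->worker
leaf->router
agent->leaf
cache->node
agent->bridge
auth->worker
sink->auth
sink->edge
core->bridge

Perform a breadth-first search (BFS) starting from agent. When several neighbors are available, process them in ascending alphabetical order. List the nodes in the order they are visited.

Visit agent; enqueue bridge, leaf, mesh, sink, worker → queue [bridge, leaf, mesh, sink, worker]
Visit bridge; enqueue hub → queue [leaf, mesh, sink, worker, hub]
Visit leaf; enqueue broker, node, router, store → queue [mesh, sink, worker, hub, broker, node, router, store]
Visit mesh; enqueue auth, queue → queue [sink, worker, hub, broker, node, router, store, auth, queue]
Visit sink; enqueue edge → queue [worker, hub, broker, node, router, store, auth, queue, edge]
Visit worker → queue [hub, broker, node, router, store, auth, queue, edge]
Visit hub → queue [broker, node, router, store, auth, queue, edge]
Visit broker; enqueue cache → queue [node, router, store, auth, queue, edge, cache]
Visit node → queue [router, store, auth, queue, edge, cache]
Visit router → queue [store, auth, queue, edge, cache]
Visit store → queue [auth, queue, edge, cache]
Visit auth → queue [queue, edge, cache]
Visit queue; enqueue core, relay → queue [edge, cache, core, relay]
Visit edge; enqueue ledger, mirror → queue [cache, core, relay, ledger, mirror]
Visit cache → queue [core, relay, ledger, mirror]
Visit core → queue [relay, ledger, mirror]
Visit relay → queue [ledger, mirror]
Visit ledger → queue [mirror]
Visit mirror → queue []

agent → bridge → leaf → mesh → sink → worker → hub → broker → node → router → store → auth → queue → edge → cache → core → relay → ledger → mirror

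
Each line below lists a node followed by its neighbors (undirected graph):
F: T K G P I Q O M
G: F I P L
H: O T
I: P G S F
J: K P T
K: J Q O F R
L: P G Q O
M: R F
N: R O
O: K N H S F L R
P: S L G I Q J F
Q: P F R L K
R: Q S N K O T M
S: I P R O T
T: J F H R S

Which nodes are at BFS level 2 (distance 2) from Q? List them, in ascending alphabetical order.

G, I, J, M, N, O, S, T

Level 0: Q
Level 1: F, K, L, P, R
Level 2: G, I, J, M, N, O, S, T
Level 3: H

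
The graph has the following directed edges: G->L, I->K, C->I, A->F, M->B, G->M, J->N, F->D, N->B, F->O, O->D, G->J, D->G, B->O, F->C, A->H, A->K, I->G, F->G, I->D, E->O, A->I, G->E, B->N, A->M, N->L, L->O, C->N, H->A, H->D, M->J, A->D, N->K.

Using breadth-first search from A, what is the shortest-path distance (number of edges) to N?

3

Level 0: A
Level 1: D, F, H, I, K, M
Level 2: B, C, G, J, O
Level 3: E, L, N
N first appears at level 3.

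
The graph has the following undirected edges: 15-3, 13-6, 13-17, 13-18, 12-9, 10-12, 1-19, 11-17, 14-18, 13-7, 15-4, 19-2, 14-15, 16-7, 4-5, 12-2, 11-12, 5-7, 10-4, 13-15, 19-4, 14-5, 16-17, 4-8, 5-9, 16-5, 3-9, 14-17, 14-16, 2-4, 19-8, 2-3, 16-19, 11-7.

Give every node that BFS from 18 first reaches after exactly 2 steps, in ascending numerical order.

5, 6, 7, 15, 16, 17

Level 0: 18
Level 1: 13, 14
Level 2: 5, 6, 7, 15, 16, 17
Level 3: 3, 4, 9, 11, 19
Level 4: 1, 2, 8, 10, 12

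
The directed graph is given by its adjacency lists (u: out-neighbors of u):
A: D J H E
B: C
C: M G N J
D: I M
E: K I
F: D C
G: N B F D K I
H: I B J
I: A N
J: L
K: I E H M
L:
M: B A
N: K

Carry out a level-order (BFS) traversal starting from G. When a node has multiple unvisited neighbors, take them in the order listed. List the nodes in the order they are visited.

Visit G; enqueue N, B, F, D, K, I → queue [N, B, F, D, K, I]
Visit N → queue [B, F, D, K, I]
Visit B; enqueue C → queue [F, D, K, I, C]
Visit F → queue [D, K, I, C]
Visit D; enqueue M → queue [K, I, C, M]
Visit K; enqueue E, H → queue [I, C, M, E, H]
Visit I; enqueue A → queue [C, M, E, H, A]
Visit C; enqueue J → queue [M, E, H, A, J]
Visit M → queue [E, H, A, J]
Visit E → queue [H, A, J]
Visit H → queue [A, J]
Visit A → queue [J]
Visit J; enqueue L → queue [L]
Visit L → queue []

G -> N -> B -> F -> D -> K -> I -> C -> M -> E -> H -> A -> J -> L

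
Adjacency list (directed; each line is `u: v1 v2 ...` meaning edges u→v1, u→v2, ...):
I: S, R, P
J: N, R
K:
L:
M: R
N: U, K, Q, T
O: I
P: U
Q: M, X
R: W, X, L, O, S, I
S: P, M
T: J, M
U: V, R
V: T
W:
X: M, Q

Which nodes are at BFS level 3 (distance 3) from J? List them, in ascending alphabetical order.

Level 0: J
Level 1: N, R
Level 2: I, K, L, O, Q, S, T, U, W, X
Level 3: M, P, V

M, P, V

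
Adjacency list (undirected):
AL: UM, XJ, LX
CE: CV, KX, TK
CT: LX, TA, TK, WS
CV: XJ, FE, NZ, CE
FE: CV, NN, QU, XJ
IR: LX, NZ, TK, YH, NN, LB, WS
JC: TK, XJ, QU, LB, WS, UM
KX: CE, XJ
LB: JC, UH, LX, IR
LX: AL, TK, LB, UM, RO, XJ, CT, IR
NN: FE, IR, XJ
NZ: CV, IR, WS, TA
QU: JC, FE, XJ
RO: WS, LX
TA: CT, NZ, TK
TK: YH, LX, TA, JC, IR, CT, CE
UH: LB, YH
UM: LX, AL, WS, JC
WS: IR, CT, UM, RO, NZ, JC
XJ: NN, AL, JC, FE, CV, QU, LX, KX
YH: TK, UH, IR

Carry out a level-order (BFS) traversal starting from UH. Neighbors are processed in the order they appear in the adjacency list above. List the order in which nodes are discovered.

UH -> LB -> YH -> JC -> LX -> IR -> TK -> XJ -> QU -> WS -> UM -> AL -> RO -> CT -> NZ -> NN -> TA -> CE -> FE -> CV -> KX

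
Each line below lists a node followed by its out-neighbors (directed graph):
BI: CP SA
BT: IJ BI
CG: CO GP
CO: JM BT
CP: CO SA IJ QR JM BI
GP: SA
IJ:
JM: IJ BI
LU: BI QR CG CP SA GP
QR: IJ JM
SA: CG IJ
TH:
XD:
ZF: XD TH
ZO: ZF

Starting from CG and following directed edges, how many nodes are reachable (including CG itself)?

BFS from CG visits: CG, GP, CO, SA, JM, BT, IJ, BI, CP, QR
Reachable nodes: 10 of 15 total.

10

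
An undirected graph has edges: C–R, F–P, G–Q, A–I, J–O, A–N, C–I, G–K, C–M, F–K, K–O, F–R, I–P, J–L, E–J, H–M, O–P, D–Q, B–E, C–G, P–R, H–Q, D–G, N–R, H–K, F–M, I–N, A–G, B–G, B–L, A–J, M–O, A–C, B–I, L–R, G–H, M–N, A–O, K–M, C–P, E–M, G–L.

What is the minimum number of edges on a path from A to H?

2

Level 0: A
Level 1: C, G, I, J, N, O
Level 2: B, D, E, H, K, L, M, P, Q, R
Level 3: F
H first appears at level 2.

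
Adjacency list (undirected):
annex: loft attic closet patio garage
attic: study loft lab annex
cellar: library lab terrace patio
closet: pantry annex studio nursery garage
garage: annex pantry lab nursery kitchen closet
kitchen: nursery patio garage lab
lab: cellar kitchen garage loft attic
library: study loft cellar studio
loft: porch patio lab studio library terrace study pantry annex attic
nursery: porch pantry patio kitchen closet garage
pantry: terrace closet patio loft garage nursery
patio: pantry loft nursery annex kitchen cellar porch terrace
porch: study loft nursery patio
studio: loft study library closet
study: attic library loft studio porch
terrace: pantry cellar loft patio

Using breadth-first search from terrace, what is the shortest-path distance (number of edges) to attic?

2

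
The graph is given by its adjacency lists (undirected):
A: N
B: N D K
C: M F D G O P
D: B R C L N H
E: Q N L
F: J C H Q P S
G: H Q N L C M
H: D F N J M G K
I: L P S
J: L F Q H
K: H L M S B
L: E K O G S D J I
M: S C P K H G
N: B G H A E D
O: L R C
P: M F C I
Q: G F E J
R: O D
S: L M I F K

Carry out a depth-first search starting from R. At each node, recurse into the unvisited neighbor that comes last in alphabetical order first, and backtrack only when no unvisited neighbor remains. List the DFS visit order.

R, O, L, S, M, P, I, F, Q, J, H, N, G, C, D, B, K, E, A

Visit R
R → O
O → L
L → S
S → M
M → P
P → I
P → F
F → Q
Q → J
J → H
H → N
N → G
G → C
C → D
D → B
B → K
N → E
N → A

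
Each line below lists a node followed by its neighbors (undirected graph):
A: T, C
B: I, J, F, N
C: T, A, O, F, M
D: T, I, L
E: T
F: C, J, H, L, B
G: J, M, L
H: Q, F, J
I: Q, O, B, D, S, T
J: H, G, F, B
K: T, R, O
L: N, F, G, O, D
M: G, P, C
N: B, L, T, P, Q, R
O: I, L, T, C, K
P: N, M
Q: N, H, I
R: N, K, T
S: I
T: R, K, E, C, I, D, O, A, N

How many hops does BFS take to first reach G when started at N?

Level 0: N
Level 1: B, L, P, Q, R, T
Level 2: A, C, D, E, F, G, H, I, J, K, M, O
Level 3: S
G first appears at level 2.

2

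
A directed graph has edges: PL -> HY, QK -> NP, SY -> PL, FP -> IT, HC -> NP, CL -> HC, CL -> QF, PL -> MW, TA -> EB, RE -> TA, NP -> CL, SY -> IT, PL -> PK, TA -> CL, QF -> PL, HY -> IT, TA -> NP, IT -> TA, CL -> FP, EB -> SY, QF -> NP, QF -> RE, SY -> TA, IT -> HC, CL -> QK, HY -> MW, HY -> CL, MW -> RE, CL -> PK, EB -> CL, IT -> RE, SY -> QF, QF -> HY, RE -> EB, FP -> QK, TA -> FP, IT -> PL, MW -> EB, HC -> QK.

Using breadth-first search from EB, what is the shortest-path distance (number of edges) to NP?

3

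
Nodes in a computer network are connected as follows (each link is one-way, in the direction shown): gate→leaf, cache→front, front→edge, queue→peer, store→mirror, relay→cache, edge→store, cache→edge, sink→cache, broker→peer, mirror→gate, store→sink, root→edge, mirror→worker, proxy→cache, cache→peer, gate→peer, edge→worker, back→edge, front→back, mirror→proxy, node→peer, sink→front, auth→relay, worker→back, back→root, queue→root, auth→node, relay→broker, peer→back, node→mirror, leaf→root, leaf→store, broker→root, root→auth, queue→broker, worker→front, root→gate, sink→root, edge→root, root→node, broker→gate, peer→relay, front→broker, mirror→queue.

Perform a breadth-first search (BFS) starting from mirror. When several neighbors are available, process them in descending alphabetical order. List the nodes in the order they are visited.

mirror, worker, queue, proxy, gate, front, back, root, peer, broker, cache, leaf, edge, node, auth, relay, store, sink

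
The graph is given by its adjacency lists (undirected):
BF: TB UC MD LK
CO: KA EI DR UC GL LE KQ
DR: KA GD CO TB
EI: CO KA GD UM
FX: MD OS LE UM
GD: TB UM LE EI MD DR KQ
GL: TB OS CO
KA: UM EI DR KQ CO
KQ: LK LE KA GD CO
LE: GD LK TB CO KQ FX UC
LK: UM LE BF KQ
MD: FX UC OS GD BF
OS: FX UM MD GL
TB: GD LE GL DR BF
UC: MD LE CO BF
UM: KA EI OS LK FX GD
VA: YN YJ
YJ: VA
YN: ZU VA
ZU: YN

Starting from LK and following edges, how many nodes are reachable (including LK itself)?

16

BFS from LK visits: LK, UM, LE, BF, KQ, KA, EI, OS, FX, GD, TB, CO, UC, MD, DR, GL
Reachable nodes: 16 of 20 total.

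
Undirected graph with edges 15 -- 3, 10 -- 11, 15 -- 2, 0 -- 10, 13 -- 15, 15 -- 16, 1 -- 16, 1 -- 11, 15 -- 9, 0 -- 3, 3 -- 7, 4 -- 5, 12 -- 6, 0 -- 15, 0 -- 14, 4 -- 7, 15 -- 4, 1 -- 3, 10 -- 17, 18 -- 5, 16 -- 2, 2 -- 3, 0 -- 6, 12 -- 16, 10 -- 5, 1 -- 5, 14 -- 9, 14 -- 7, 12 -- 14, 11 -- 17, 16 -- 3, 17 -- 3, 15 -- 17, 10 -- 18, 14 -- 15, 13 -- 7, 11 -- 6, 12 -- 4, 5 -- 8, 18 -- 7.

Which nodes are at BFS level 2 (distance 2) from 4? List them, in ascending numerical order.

Level 0: 4
Level 1: 5, 7, 12, 15
Level 2: 0, 1, 2, 3, 6, 8, 9, 10, 13, 14, 16, 17, 18
Level 3: 11

0, 1, 2, 3, 6, 8, 9, 10, 13, 14, 16, 17, 18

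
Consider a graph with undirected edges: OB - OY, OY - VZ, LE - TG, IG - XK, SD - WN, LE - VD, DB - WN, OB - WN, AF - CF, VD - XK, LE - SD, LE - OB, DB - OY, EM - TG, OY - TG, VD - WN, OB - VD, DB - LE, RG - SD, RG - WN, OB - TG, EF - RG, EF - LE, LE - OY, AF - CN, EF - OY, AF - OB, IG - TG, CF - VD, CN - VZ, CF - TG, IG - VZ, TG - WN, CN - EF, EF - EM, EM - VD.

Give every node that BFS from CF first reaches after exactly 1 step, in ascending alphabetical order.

AF, TG, VD

Level 0: CF
Level 1: AF, TG, VD
Level 2: CN, EM, IG, LE, OB, OY, WN, XK
Level 3: DB, EF, RG, SD, VZ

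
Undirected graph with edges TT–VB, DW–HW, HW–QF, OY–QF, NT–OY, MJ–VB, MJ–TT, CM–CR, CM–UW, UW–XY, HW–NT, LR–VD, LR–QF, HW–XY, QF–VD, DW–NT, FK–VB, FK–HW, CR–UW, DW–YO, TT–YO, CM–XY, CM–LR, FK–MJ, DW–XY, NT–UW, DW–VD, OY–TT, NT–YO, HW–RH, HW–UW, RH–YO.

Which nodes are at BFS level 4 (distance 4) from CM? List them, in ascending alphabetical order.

MJ, TT, VB

Level 0: CM
Level 1: CR, LR, UW, XY
Level 2: DW, HW, NT, QF, VD
Level 3: FK, OY, RH, YO
Level 4: MJ, TT, VB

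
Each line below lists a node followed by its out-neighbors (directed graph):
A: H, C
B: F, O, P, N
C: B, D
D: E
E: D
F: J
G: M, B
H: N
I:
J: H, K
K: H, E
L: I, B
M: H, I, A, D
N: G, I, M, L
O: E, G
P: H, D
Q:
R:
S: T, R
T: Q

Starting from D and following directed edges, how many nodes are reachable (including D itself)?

2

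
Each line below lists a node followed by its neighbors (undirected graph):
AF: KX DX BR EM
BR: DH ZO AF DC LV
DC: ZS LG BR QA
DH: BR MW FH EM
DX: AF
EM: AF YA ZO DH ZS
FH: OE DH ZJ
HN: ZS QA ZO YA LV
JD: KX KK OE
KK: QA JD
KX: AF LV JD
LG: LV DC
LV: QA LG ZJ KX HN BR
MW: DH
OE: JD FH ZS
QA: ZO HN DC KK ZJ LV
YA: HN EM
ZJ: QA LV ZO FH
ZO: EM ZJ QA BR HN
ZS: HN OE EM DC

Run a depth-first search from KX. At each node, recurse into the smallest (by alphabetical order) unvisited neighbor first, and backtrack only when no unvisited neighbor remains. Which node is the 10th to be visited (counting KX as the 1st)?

JD

Visit KX
KX → AF
AF → BR
BR → DC
DC → LG
LG → LV
LV → HN
HN → QA
QA → KK
KK → JD
JD → OE
OE → FH
FH → DH
DH → EM
EM → YA
EM → ZO
ZO → ZJ
EM → ZS
DH → MW
AF → DX

Visit order: KX, AF, BR, DC, LG, LV, HN, QA, KK, JD, OE, FH, DH, EM, YA, ZO, ZJ, ZS, MW, DX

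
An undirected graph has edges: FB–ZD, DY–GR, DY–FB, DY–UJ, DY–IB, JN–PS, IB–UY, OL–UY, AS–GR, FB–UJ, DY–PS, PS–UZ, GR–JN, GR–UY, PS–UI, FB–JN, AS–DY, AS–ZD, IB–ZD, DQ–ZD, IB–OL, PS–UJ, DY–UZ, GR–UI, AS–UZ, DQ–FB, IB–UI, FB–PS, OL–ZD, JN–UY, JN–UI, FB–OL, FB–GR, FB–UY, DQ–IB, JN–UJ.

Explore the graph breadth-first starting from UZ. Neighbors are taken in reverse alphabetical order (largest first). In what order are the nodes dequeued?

UZ → PS → DY → AS → UJ → UI → JN → FB → IB → GR → ZD → UY → OL → DQ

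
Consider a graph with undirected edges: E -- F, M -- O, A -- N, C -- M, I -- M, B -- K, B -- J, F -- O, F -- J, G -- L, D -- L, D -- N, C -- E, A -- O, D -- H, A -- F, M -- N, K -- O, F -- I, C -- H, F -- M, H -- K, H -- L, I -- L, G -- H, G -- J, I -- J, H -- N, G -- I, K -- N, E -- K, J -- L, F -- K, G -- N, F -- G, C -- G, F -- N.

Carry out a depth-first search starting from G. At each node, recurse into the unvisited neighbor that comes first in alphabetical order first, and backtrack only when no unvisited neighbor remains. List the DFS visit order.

Visit G
G → C
C → E
E → F
F → A
A → N
N → D
D → H
H → K
K → B
B → J
J → I
I → L
I → M
M → O

G C E F A N D H K B J I L M O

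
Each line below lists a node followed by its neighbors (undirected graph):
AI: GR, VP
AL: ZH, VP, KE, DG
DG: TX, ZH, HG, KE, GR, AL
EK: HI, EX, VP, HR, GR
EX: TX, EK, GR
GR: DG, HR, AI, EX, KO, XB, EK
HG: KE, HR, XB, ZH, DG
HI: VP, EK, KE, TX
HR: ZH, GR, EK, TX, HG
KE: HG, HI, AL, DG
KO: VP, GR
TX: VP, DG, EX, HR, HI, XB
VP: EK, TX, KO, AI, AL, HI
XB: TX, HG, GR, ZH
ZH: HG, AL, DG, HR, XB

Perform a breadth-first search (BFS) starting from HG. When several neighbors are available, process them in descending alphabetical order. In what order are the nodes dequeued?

HG, ZH, XB, KE, HR, DG, AL, TX, GR, HI, EK, VP, EX, KO, AI

Visit HG; enqueue ZH, XB, KE, HR, DG → queue [ZH, XB, KE, HR, DG]
Visit ZH; enqueue AL → queue [XB, KE, HR, DG, AL]
Visit XB; enqueue TX, GR → queue [KE, HR, DG, AL, TX, GR]
Visit KE; enqueue HI → queue [HR, DG, AL, TX, GR, HI]
Visit HR; enqueue EK → queue [DG, AL, TX, GR, HI, EK]
Visit DG → queue [AL, TX, GR, HI, EK]
Visit AL; enqueue VP → queue [TX, GR, HI, EK, VP]
Visit TX; enqueue EX → queue [GR, HI, EK, VP, EX]
Visit GR; enqueue KO, AI → queue [HI, EK, VP, EX, KO, AI]
Visit HI → queue [EK, VP, EX, KO, AI]
Visit EK → queue [VP, EX, KO, AI]
Visit VP → queue [EX, KO, AI]
Visit EX → queue [KO, AI]
Visit KO → queue [AI]
Visit AI → queue []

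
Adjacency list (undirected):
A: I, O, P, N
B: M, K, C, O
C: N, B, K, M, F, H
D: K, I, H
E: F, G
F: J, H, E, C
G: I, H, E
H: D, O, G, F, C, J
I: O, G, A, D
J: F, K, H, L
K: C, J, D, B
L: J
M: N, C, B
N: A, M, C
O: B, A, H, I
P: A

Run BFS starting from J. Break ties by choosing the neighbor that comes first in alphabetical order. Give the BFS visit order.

Visit J; enqueue F, H, K, L → queue [F, H, K, L]
Visit F; enqueue C, E → queue [H, K, L, C, E]
Visit H; enqueue D, G, O → queue [K, L, C, E, D, G, O]
Visit K; enqueue B → queue [L, C, E, D, G, O, B]
Visit L → queue [C, E, D, G, O, B]
Visit C; enqueue M, N → queue [E, D, G, O, B, M, N]
Visit E → queue [D, G, O, B, M, N]
Visit D; enqueue I → queue [G, O, B, M, N, I]
Visit G → queue [O, B, M, N, I]
Visit O; enqueue A → queue [B, M, N, I, A]
Visit B → queue [M, N, I, A]
Visit M → queue [N, I, A]
Visit N → queue [I, A]
Visit I → queue [A]
Visit A; enqueue P → queue [P]
Visit P → queue []

J, F, H, K, L, C, E, D, G, O, B, M, N, I, A, P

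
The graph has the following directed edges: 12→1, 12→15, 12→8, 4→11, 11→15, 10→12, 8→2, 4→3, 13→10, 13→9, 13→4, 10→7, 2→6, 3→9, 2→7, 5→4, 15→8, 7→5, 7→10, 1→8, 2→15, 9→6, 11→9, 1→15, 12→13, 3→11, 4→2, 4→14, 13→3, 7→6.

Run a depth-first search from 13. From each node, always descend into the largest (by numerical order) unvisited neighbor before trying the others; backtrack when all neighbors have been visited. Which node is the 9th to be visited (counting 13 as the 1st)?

5

Visit 13
13 → 10
10 → 12
12 → 15
15 → 8
8 → 2
2 → 7
7 → 6
7 → 5
5 → 4
4 → 14
4 → 11
11 → 9
4 → 3
12 → 1

Visit order: 13, 10, 12, 15, 8, 2, 7, 6, 5, 4, 14, 11, 9, 3, 1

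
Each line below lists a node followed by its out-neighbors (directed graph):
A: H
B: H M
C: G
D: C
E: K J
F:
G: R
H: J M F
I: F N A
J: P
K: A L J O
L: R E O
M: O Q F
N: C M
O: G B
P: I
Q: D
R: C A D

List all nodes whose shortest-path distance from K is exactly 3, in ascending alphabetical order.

Level 0: K
Level 1: A, J, L, O
Level 2: B, E, G, H, P, R
Level 3: C, D, F, I, M
Level 4: N, Q

C, D, F, I, M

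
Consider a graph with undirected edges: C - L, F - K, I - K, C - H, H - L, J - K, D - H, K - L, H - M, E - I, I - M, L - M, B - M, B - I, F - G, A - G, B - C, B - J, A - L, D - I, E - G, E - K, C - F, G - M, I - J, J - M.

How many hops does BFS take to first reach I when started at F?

Level 0: F
Level 1: C, G, K
Level 2: A, B, E, H, I, J, L, M
Level 3: D
I first appears at level 2.

2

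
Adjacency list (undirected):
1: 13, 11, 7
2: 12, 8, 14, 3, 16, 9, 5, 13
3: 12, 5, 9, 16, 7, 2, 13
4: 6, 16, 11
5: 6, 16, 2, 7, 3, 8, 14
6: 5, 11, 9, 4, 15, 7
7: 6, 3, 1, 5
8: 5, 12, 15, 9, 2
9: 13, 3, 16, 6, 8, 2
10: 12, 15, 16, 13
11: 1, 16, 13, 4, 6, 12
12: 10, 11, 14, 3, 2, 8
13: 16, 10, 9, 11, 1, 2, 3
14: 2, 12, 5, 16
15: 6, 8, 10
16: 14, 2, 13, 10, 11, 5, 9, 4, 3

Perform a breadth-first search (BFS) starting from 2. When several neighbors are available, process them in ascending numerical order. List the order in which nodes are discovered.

2 -> 3 -> 5 -> 8 -> 9 -> 12 -> 13 -> 14 -> 16 -> 7 -> 6 -> 15 -> 10 -> 11 -> 1 -> 4

Visit 2; enqueue 3, 5, 8, 9, 12, 13, 14, 16 → queue [3, 5, 8, 9, 12, 13, 14, 16]
Visit 3; enqueue 7 → queue [5, 8, 9, 12, 13, 14, 16, 7]
Visit 5; enqueue 6 → queue [8, 9, 12, 13, 14, 16, 7, 6]
Visit 8; enqueue 15 → queue [9, 12, 13, 14, 16, 7, 6, 15]
Visit 9 → queue [12, 13, 14, 16, 7, 6, 15]
Visit 12; enqueue 10, 11 → queue [13, 14, 16, 7, 6, 15, 10, 11]
Visit 13; enqueue 1 → queue [14, 16, 7, 6, 15, 10, 11, 1]
Visit 14 → queue [16, 7, 6, 15, 10, 11, 1]
Visit 16; enqueue 4 → queue [7, 6, 15, 10, 11, 1, 4]
Visit 7 → queue [6, 15, 10, 11, 1, 4]
Visit 6 → queue [15, 10, 11, 1, 4]
Visit 15 → queue [10, 11, 1, 4]
Visit 10 → queue [11, 1, 4]
Visit 11 → queue [1, 4]
Visit 1 → queue [4]
Visit 4 → queue []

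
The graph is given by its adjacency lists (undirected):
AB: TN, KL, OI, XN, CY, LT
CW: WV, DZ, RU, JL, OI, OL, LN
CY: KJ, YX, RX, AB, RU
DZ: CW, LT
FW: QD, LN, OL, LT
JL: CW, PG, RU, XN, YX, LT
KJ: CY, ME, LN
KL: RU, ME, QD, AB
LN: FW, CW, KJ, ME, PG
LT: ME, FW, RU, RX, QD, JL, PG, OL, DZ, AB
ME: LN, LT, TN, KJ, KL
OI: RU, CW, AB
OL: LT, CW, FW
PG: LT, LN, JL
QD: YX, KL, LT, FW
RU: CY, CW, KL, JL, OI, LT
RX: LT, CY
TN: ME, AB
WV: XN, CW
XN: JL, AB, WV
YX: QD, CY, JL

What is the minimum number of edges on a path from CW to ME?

2

Level 0: CW
Level 1: DZ, JL, LN, OI, OL, RU, WV
Level 2: AB, CY, FW, KJ, KL, LT, ME, PG, XN, YX
Level 3: QD, RX, TN
ME first appears at level 2.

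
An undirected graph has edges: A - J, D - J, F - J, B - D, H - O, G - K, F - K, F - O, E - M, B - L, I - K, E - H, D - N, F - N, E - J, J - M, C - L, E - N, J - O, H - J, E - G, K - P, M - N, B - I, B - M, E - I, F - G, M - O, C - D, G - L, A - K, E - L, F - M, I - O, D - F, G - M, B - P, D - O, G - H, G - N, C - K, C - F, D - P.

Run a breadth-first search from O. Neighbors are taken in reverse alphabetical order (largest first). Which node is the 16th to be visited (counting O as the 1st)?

L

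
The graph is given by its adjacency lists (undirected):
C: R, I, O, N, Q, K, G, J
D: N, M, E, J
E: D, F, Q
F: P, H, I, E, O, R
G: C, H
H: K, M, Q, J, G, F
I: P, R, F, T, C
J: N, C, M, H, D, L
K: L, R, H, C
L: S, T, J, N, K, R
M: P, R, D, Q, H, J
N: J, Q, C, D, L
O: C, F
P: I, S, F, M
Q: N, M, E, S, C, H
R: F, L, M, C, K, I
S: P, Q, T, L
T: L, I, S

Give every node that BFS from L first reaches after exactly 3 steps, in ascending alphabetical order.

Level 0: L
Level 1: J, K, N, R, S, T
Level 2: C, D, F, H, I, M, P, Q
Level 3: E, G, O

E, G, O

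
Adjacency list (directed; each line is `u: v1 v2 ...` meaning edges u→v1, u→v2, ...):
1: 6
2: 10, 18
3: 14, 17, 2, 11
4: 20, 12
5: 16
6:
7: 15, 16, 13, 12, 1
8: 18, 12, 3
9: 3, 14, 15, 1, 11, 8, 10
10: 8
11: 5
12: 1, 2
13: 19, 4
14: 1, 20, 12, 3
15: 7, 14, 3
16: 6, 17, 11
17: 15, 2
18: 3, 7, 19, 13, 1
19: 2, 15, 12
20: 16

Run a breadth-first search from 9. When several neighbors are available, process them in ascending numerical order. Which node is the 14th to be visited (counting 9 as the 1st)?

Visit 9; enqueue 1, 3, 8, 10, 11, 14, 15 → queue [1, 3, 8, 10, 11, 14, 15]
Visit 1; enqueue 6 → queue [3, 8, 10, 11, 14, 15, 6]
Visit 3; enqueue 2, 17 → queue [8, 10, 11, 14, 15, 6, 2, 17]
Visit 8; enqueue 12, 18 → queue [10, 11, 14, 15, 6, 2, 17, 12, 18]
Visit 10 → queue [11, 14, 15, 6, 2, 17, 12, 18]
Visit 11; enqueue 5 → queue [14, 15, 6, 2, 17, 12, 18, 5]
Visit 14; enqueue 20 → queue [15, 6, 2, 17, 12, 18, 5, 20]
Visit 15; enqueue 7 → queue [6, 2, 17, 12, 18, 5, 20, 7]
Visit 6 → queue [2, 17, 12, 18, 5, 20, 7]
Visit 2 → queue [17, 12, 18, 5, 20, 7]
Visit 17 → queue [12, 18, 5, 20, 7]
Visit 12 → queue [18, 5, 20, 7]
Visit 18; enqueue 13, 19 → queue [5, 20, 7, 13, 19]
Visit 5; enqueue 16 → queue [20, 7, 13, 19, 16]
Visit 20 → queue [7, 13, 19, 16]
Visit 7 → queue [13, 19, 16]
Visit 13; enqueue 4 → queue [19, 16, 4]
Visit 19 → queue [16, 4]
Visit 16 → queue [4]
Visit 4 → queue []

Visit order: 9, 1, 3, 8, 10, 11, 14, 15, 6, 2, 17, 12, 18, 5, 20, 7, 13, 19, 16, 4

5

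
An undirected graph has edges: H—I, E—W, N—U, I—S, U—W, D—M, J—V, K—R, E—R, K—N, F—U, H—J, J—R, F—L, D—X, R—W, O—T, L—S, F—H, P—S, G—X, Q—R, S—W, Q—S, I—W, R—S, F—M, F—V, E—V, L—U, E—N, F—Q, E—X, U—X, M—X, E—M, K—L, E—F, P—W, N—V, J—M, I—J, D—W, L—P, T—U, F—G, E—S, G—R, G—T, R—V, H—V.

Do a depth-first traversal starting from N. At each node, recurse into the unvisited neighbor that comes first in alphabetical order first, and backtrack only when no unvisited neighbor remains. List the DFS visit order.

N E F G R J H I S L K P W D M X U T O Q V

Visit N
N → E
E → F
F → G
G → R
R → J
J → H
H → I
I → S
S → L
L → K
L → P
P → W
W → D
D → M
M → X
X → U
U → T
T → O
S → Q
H → V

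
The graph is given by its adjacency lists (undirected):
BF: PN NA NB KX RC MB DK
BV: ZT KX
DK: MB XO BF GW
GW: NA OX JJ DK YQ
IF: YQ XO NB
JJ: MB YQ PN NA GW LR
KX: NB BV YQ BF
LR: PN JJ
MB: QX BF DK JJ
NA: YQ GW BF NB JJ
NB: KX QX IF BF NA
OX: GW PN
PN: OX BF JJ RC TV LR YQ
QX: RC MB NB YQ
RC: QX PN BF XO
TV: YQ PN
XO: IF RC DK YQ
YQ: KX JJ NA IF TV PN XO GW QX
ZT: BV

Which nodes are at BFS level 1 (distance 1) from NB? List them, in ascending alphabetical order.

BF, IF, KX, NA, QX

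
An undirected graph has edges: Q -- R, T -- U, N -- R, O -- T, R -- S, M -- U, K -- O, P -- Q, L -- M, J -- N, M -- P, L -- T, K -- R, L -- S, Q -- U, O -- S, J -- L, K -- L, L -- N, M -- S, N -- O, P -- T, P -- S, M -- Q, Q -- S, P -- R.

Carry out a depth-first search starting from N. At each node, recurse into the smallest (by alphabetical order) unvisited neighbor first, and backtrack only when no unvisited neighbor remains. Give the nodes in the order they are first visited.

Visit N
N → J
J → L
L → K
K → O
O → S
S → M
M → P
P → Q
Q → R
Q → U
U → T

N J L K O S M P Q R U T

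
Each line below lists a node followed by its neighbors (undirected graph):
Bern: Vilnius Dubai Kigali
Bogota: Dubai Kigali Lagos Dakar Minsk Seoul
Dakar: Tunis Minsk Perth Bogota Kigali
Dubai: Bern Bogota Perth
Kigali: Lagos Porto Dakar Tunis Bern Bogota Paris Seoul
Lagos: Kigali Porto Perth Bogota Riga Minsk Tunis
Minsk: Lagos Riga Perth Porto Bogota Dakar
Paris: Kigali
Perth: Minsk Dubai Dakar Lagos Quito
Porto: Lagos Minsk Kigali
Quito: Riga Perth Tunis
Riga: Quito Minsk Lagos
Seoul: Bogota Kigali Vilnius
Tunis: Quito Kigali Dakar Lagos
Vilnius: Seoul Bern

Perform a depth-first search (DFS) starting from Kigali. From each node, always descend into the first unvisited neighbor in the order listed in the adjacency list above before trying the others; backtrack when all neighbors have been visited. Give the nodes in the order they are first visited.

Kigali → Lagos → Porto → Minsk → Riga → Quito → Perth → Dubai → Bern → Vilnius → Seoul → Bogota → Dakar → Tunis → Paris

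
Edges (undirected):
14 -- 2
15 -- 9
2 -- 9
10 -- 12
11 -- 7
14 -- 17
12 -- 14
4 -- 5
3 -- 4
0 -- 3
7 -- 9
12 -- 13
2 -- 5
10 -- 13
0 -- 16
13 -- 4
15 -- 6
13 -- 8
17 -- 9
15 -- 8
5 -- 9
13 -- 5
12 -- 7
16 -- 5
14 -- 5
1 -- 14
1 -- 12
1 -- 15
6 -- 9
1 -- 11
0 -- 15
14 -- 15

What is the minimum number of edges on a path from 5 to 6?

2

Level 0: 5
Level 1: 2, 4, 9, 13, 14, 16
Level 2: 0, 1, 3, 6, 7, 8, 10, 12, 15, 17
Level 3: 11
6 first appears at level 2.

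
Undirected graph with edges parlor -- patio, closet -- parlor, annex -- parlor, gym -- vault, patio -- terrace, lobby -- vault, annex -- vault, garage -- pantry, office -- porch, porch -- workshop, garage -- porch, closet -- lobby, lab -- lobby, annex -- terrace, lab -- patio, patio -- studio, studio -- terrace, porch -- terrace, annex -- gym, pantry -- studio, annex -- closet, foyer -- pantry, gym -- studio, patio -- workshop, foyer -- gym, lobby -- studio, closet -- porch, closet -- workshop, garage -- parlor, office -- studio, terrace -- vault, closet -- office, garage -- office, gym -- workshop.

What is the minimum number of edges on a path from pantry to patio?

Level 0: pantry
Level 1: foyer, garage, studio
Level 2: gym, lobby, office, parlor, patio, porch, terrace
Level 3: annex, closet, lab, vault, workshop
patio first appears at level 2.

2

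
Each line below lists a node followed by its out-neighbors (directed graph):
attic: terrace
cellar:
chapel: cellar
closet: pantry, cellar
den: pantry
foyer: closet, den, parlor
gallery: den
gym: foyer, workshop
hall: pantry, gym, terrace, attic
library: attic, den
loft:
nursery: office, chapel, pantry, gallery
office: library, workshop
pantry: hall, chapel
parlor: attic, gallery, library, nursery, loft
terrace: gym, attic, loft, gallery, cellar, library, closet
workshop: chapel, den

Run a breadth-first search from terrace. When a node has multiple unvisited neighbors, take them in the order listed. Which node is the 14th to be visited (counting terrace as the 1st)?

chapel

Visit terrace; enqueue gym, attic, loft, gallery, cellar, library, closet → queue [gym, attic, loft, gallery, cellar, library, closet]
Visit gym; enqueue foyer, workshop → queue [attic, loft, gallery, cellar, library, closet, foyer, workshop]
Visit attic → queue [loft, gallery, cellar, library, closet, foyer, workshop]
Visit loft → queue [gallery, cellar, library, closet, foyer, workshop]
Visit gallery; enqueue den → queue [cellar, library, closet, foyer, workshop, den]
Visit cellar → queue [library, closet, foyer, workshop, den]
Visit library → queue [closet, foyer, workshop, den]
Visit closet; enqueue pantry → queue [foyer, workshop, den, pantry]
Visit foyer; enqueue parlor → queue [workshop, den, pantry, parlor]
Visit workshop; enqueue chapel → queue [den, pantry, parlor, chapel]
Visit den → queue [pantry, parlor, chapel]
Visit pantry; enqueue hall → queue [parlor, chapel, hall]
Visit parlor; enqueue nursery → queue [chapel, hall, nursery]
Visit chapel → queue [hall, nursery]
Visit hall → queue [nursery]
Visit nursery; enqueue office → queue [office]
Visit office → queue []

Visit order: terrace, gym, attic, loft, gallery, cellar, library, closet, foyer, workshop, den, pantry, parlor, chapel, hall, nursery, office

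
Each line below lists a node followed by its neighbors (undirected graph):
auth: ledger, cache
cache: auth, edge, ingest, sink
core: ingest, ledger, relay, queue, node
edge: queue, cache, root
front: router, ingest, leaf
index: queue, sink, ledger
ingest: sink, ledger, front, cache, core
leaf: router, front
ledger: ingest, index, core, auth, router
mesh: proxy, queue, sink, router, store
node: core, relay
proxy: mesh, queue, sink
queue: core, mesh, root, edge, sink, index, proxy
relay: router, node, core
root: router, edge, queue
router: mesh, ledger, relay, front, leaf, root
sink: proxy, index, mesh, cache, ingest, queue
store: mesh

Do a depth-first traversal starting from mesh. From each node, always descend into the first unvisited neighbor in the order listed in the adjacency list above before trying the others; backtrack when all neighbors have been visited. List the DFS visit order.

mesh → proxy → queue → core → ingest → sink → index → ledger → auth → cache → edge → root → router → relay → node → front → leaf → store

Visit mesh
mesh → proxy
proxy → queue
queue → core
core → ingest
ingest → sink
sink → index
index → ledger
ledger → auth
auth → cache
cache → edge
edge → root
root → router
router → relay
relay → node
router → front
front → leaf
mesh → store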